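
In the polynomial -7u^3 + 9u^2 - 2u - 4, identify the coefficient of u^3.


Read off the coefficient of u^3: -7


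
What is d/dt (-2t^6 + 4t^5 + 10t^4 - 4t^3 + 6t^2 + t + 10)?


Apply the power rule term by term:
  d/dt(-2t^6) = -12t^5
  d/dt(4t^5) = 20t^4
  d/dt(10t^4) = 40t^3
  d/dt(-4t^3) = -12t^2
  d/dt(6t^2) = 12t
  d/dt(t) = 1
  d/dt(10) = 0
p'(t) = -12t^5 + 20t^4 + 40t^3 - 12t^2 + 12t + 1


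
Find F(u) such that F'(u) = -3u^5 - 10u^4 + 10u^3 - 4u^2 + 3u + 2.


Reverse power rule on each term:
  ∫ -3u^5 du = -(1/2)u^6
  ∫ -10u^4 du = -2u^5
  ∫ 10u^3 du = (5/2)u^4
  ∫ -4u^2 du = -(4/3)u^3
  ∫ 3u du = (3/2)u^2
  ∫ 2 du = 2u
F(u) = -(1/2)u^6 - 2u^5 + (5/2)u^4 - (4/3)u^3 + (3/2)u^2 + 2u + C


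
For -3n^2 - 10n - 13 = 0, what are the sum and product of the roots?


For an^2+bn+c=0: sum = -b/a, product = c/a.
a=-3, b=-10, c=-13
Sum = -(-10)/-3 = -10/3
Product = (-13)/-3 = 13/3


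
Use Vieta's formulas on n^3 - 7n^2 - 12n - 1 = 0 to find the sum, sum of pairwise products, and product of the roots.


Monic cubic n^3+bn^2+cn+d=0: sum=-b, pairwise sum=c, product=-d.
b=-7, c=-12, d=-1
r1+r2+r3 = 7
r1r2+r1r3+r2r3 = -12
r1r2r3 = 1


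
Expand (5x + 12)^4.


Expand (5x + 12)^4 by repeated multiplication:
  (5x + 12)^2 = 25x^2 + 120x + 144
  (5x + 12)^3 = 125x^3 + 900x^2 + 2160x + 1728
= 625x^4 + 6000x^3 + 21600x^2 + 34560x + 20736


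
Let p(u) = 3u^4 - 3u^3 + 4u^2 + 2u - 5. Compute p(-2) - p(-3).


p(-2) = 79
p(-3) = 349
p(-2) - p(-3) = 79 - 349 = -270


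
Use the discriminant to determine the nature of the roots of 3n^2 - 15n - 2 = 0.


D = b^2 - 4ac = (-15)^2 - 4(3)(-2) = 225 + 24 = 249
Since D > 0: two distinct irrational roots


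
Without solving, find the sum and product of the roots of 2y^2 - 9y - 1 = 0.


For ay^2+by+c=0: sum = -b/a, product = c/a.
a=2, b=-9, c=-1
Sum = -(-9)/2 = 9/2
Product = (-1)/2 = -1/2


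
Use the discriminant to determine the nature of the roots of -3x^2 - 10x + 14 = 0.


D = b^2 - 4ac = (-10)^2 - 4(-3)(14) = 100 + 168 = 268
Since D > 0: two distinct irrational roots


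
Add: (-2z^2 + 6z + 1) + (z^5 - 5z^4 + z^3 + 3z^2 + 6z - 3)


Align terms by degree and add:
  -2z^2 + 6z + 1
+ z^5 - 5z^4 + z^3 + 3z^2 + 6z - 3
= z^5 - 5z^4 + z^3 + z^2 + 12z - 2


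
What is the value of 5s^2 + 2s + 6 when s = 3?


Using direct substitution:
  5 * (3)^2 = 45
  2 * (3)^1 = 6
  constant: 6
Sum = 45 + 6 + 6 = 57


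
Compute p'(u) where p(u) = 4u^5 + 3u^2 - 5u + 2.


Apply the power rule term by term:
  d/du(4u^5) = 20u^4
  d/du(3u^2) = 6u
  d/du(-5u) = -5
  d/du(2) = 0
p'(u) = 20u^4 + 6u - 5


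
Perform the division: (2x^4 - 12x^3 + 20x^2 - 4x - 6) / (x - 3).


(2x^4 - 12x^3 + 20x^2 - 4x - 6) / (x - 3)
Step 1: 2x^3 * (x - 3) = 2x^4 - 6x^3; subtract.
Step 2: -6x^2 * (x - 3) = -6x^3 + 18x^2; subtract.
Step 3: 2x * (x - 3) = 2x^2 - 6x; subtract.
Step 4: 2 * (x - 3) = 2x - 6; subtract.
Quotient: 2x^3 - 6x^2 + 2x + 2, Remainder: 0


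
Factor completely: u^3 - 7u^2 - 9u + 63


Try integer roots (divisors of 63). u=7: p(7)=0.
Divide out (u - 7): quotient is u^2 - 9.
Factor the quadratic: (u - 3)(u + 3)
Result: (u - 7)(u - 3)(u + 3)


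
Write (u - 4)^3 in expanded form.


Expand (u - 4)^3 by repeated multiplication:
  (u - 4)^2 = u^2 - 8u + 16
= u^3 - 12u^2 + 48u - 64


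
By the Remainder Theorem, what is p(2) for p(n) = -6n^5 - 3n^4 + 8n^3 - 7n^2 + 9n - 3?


By the Remainder Theorem, the remainder equals p(2):
  -6*(2)^5 = -192
  -3*(2)^4 = -48
  8*(2)^3 = 64
  -7*(2)^2 = -28
  9*(2)^1 = 18
  constant: -3
Sum: -192 - 48 + 64 - 28 + 18 - 3 = -189


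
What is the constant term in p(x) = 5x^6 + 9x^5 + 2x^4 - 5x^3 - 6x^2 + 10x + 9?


Read off the constant term: 9


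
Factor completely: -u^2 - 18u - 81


Roots satisfy r1 + r2 = -b/a = -18 and r1*r2 = c/a = 81.
So r1 = -9, r2 = -9.
-u^2 - 18u - 81 = -(u - r1)(u - r2) = -(u + 9)(u + 9)


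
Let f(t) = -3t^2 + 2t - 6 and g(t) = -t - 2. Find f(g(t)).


Substitute g(t) into f:
f(g(t)) = -3*(-t - 2)^2 + 2*(-t - 2) + (-6)
(-t - 2)^2 = t^2 + 4t + 4
Expand and combine: -3t^2 - 14t - 22


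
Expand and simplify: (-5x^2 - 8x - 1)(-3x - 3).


Distribute each term of the first polynomial:
  (-5x^2)(-3x - 3) = 15x^3 + 15x^2
  (-8x)(-3x - 3) = 24x^2 + 24x
  (-1)(-3x - 3) = 3x + 3
Sum: 15x^3 + 39x^2 + 27x + 3


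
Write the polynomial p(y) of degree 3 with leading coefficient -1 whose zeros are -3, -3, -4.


p(y) = -(y + 3)(y + 3)(y + 4)
Expand: -y^3 - 10y^2 - 33y - 36


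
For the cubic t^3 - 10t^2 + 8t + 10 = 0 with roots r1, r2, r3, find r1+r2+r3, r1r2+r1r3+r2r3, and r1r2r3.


Monic cubic t^3+bt^2+ct+d=0: sum=-b, pairwise sum=c, product=-d.
b=-10, c=8, d=10
r1+r2+r3 = 10
r1r2+r1r3+r2r3 = 8
r1r2r3 = -10


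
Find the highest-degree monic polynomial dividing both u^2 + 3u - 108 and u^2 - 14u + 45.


Factor each:
  u^2 + 3u - 108 = (u - 9)(u + 12)
  u^2 - 14u + 45 = (u - 9)(u - 5)
Common monic factor: u - 9


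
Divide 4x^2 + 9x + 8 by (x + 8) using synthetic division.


Synthetic division with c = -8. Coefficients: 4, 9, 8
Bring down 4.
  4 * -8 = -32; -32 + 9 = -23
  -23 * -8 = 184; 184 + 8 = 192
Quotient: 4x - 23, Remainder: 192


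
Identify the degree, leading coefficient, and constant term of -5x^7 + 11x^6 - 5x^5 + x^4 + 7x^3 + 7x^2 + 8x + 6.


Highest power of x is 7, with coefficient -5. Constant term is 6.
Degree = 7, leading coefficient = -5, constant term = 6


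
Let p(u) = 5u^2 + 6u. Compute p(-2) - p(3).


p(-2) = 8
p(3) = 63
p(-2) - p(3) = 8 - 63 = -55


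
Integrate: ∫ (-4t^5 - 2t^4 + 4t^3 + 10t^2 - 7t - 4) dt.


Reverse power rule on each term:
  ∫ -4t^5 dt = -(2/3)t^6
  ∫ -2t^4 dt = -(2/5)t^5
  ∫ 4t^3 dt = t^4
  ∫ 10t^2 dt = (10/3)t^3
  ∫ -7t dt = -(7/2)t^2
  ∫ -4 dt = -4t
F(t) = -(2/3)t^6 - (2/5)t^5 + t^4 + (10/3)t^3 - (7/2)t^2 - 4t + C


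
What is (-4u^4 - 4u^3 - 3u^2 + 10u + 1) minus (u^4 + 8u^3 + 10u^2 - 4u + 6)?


Distribute the minus sign:
  (-4u^4 - 4u^3 - 3u^2 + 10u + 1)
- (u^4 + 8u^3 + 10u^2 - 4u + 6)
Negate second polynomial: -u^4 - 8u^3 - 10u^2 + 4u - 6
Add: -5u^4 - 12u^3 - 13u^2 + 14u - 5


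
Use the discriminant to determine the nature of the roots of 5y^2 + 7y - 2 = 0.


D = b^2 - 4ac = (7)^2 - 4(5)(-2) = 49 + 40 = 89
Since D > 0: two distinct irrational roots


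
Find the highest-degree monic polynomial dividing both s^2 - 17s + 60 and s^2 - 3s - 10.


Factor each:
  s^2 - 17s + 60 = (s - 5)(s - 12)
  s^2 - 3s - 10 = (s - 5)(s + 2)
Common monic factor: s - 5


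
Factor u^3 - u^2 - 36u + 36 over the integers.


Try integer roots (divisors of 36). u=6: p(6)=0.
Divide out (u - 6): quotient is u^2 + 5u - 6.
Factor the quadratic: (u - 1)(u + 6)
Result: (u - 6)(u - 1)(u + 6)


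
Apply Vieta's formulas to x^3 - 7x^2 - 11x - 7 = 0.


Monic cubic x^3+bx^2+cx+d=0: sum=-b, pairwise sum=c, product=-d.
b=-7, c=-11, d=-7
r1+r2+r3 = 7
r1r2+r1r3+r2r3 = -11
r1r2r3 = 7


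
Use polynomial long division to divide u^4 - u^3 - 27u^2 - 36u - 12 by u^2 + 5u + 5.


(u^4 - u^3 - 27u^2 - 36u - 12) / (u^2 + 5u + 5)
Step 1: u^2 * (u^2 + 5u + 5) = u^4 + 5u^3 + 5u^2; subtract.
Step 2: -6u * (u^2 + 5u + 5) = -6u^3 - 30u^2 - 30u; subtract.
Step 3: -2 * (u^2 + 5u + 5) = -2u^2 - 10u - 10; subtract.
Quotient: u^2 - 6u - 2, Remainder: 4u - 2


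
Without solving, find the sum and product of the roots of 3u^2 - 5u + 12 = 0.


For au^2+bu+c=0: sum = -b/a, product = c/a.
a=3, b=-5, c=12
Sum = -(-5)/3 = 5/3
Product = (12)/3 = 4


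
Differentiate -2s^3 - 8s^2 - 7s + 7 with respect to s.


Apply the power rule term by term:
  d/ds(-2s^3) = -6s^2
  d/ds(-8s^2) = -16s
  d/ds(-7s) = -7
  d/ds(7) = 0
p'(s) = -6s^2 - 16s - 7


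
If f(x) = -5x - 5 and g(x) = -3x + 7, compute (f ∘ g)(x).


Substitute g(x) into f:
f(g(x)) = -5*(-3x + 7) + (-5)
Expand and combine: 15x - 40


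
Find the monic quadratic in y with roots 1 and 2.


p(y) = (y - 1)(y - 2)
Expand: y^2 - 3y + 2


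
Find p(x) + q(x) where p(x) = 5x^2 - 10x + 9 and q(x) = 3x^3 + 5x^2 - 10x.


Align terms by degree and add:
  5x^2 - 10x + 9
+ 3x^3 + 5x^2 - 10x
= 3x^3 + 10x^2 - 20x + 9


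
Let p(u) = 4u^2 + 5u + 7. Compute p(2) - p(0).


p(2) = 33
p(0) = 7
p(2) - p(0) = 33 - 7 = 26


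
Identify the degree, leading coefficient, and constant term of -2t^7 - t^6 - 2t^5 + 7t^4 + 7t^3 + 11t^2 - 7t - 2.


Highest power of t is 7, with coefficient -2. Constant term is -2.
Degree = 7, leading coefficient = -2, constant term = -2


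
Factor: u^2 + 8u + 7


Roots satisfy r1 + r2 = -b/a = -8 and r1*r2 = c/a = 7.
So r1 = -7, r2 = -1.
u^2 + 8u + 7 = (u - r1)(u - r2) = (u + 7)(u + 1)


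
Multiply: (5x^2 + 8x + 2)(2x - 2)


Distribute each term of the first polynomial:
  (5x^2)(2x - 2) = 10x^3 - 10x^2
  (8x)(2x - 2) = 16x^2 - 16x
  (2)(2x - 2) = 4x - 4
Sum: 10x^3 + 6x^2 - 12x - 4


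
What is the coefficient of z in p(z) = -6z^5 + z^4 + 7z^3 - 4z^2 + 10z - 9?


Read off the coefficient of z: 10


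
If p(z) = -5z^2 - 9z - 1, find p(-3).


Using direct substitution:
  -5 * (-3)^2 = -45
  -9 * (-3)^1 = 27
  constant: -1
Sum = -45 + 27 - 1 = -19


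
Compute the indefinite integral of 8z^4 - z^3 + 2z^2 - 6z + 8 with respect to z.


Reverse power rule on each term:
  ∫ 8z^4 dz = (8/5)z^5
  ∫ -z^3 dz = -(1/4)z^4
  ∫ 2z^2 dz = (2/3)z^3
  ∫ -6z dz = -3z^2
  ∫ 8 dz = 8z
F(z) = (8/5)z^5 - (1/4)z^4 + (2/3)z^3 - 3z^2 + 8z + C


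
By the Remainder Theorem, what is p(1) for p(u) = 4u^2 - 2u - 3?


By the Remainder Theorem, the remainder equals p(1):
  4*(1)^2 = 4
  -2*(1)^1 = -2
  constant: -3
Sum: 4 - 2 - 3 = -1


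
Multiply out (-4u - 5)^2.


Expand (-4u - 5)^2 by repeated multiplication:
= 16u^2 + 40u + 25


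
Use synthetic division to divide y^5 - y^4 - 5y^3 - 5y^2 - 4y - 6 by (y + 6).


Synthetic division with c = -6. Coefficients: 1, -1, -5, -5, -4, -6
Bring down 1.
  1 * -6 = -6; -6 - 1 = -7
  -7 * -6 = 42; 42 - 5 = 37
  37 * -6 = -222; -222 - 5 = -227
  -227 * -6 = 1362; 1362 - 4 = 1358
  1358 * -6 = -8148; -8148 - 6 = -8154
Quotient: y^4 - 7y^3 + 37y^2 - 227y + 1358, Remainder: -8154


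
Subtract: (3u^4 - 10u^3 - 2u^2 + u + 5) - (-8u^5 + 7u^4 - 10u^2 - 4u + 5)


Distribute the minus sign:
  (3u^4 - 10u^3 - 2u^2 + u + 5)
- (-8u^5 + 7u^4 - 10u^2 - 4u + 5)
Negate second polynomial: 8u^5 - 7u^4 + 10u^2 + 4u - 5
Add: 8u^5 - 4u^4 - 10u^3 + 8u^2 + 5u


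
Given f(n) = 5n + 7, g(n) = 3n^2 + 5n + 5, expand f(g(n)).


Substitute g(n) into f:
f(g(n)) = 5*(3n^2 + 5n + 5) + 7
Expand and combine: 15n^2 + 25n + 32


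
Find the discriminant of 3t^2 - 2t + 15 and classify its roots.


D = b^2 - 4ac = (-2)^2 - 4(3)(15) = 4 - 180 = -176
Since D < 0: two complex conjugate roots (no real roots)


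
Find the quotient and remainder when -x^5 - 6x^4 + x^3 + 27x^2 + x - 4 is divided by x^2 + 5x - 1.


(-x^5 - 6x^4 + x^3 + 27x^2 + x - 4) / (x^2 + 5x - 1)
Step 1: -x^3 * (x^2 + 5x - 1) = -x^5 - 5x^4 + x^3; subtract.
Step 2: -x^2 * (x^2 + 5x - 1) = -x^4 - 5x^3 + x^2; subtract.
Step 3: 5x * (x^2 + 5x - 1) = 5x^3 + 25x^2 - 5x; subtract.
Step 4: 1 * (x^2 + 5x - 1) = x^2 + 5x - 1; subtract.
Quotient: -x^3 - x^2 + 5x + 1, Remainder: x - 3


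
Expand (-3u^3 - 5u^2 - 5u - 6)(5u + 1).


Distribute each term of the first polynomial:
  (-3u^3)(5u + 1) = -15u^4 - 3u^3
  (-5u^2)(5u + 1) = -25u^3 - 5u^2
  (-5u)(5u + 1) = -25u^2 - 5u
  (-6)(5u + 1) = -30u - 6
Sum: -15u^4 - 28u^3 - 30u^2 - 35u - 6


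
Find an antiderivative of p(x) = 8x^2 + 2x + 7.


Reverse power rule on each term:
  ∫ 8x^2 dx = (8/3)x^3
  ∫ 2x dx = x^2
  ∫ 7 dx = 7x
F(x) = (8/3)x^3 + x^2 + 7x + C


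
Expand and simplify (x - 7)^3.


Expand (x - 7)^3 by repeated multiplication:
  (x - 7)^2 = x^2 - 14x + 49
= x^3 - 21x^2 + 147x - 343


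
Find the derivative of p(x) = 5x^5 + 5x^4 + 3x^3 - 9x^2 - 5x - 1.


Apply the power rule term by term:
  d/dx(5x^5) = 25x^4
  d/dx(5x^4) = 20x^3
  d/dx(3x^3) = 9x^2
  d/dx(-9x^2) = -18x
  d/dx(-5x) = -5
  d/dx(-1) = 0
p'(x) = 25x^4 + 20x^3 + 9x^2 - 18x - 5


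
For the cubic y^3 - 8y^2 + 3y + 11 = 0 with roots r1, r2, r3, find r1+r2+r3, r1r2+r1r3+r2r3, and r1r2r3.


Monic cubic y^3+by^2+cy+d=0: sum=-b, pairwise sum=c, product=-d.
b=-8, c=3, d=11
r1+r2+r3 = 8
r1r2+r1r3+r2r3 = 3
r1r2r3 = -11


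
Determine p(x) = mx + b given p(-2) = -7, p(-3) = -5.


p(x) = mx + b. Using p(-2)=-7, p(-3)=-5:
m = (-7 + 5)/(-2 + 3) = -2/1 = -2
b = -7 - m*(-2) = -7 - 4 = -11
p(x) = -2x - 11


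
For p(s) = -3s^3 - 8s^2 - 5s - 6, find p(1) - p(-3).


p(1) = -22
p(-3) = 18
p(1) - p(-3) = -22 - 18 = -40


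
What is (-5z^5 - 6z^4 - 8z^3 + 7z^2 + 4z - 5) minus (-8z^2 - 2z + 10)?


Distribute the minus sign:
  (-5z^5 - 6z^4 - 8z^3 + 7z^2 + 4z - 5)
- (-8z^2 - 2z + 10)
Negate second polynomial: 8z^2 + 2z - 10
Add: -5z^5 - 6z^4 - 8z^3 + 15z^2 + 6z - 15


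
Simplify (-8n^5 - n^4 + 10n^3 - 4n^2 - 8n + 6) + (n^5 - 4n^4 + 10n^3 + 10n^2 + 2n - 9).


Align terms by degree and add:
  -8n^5 - n^4 + 10n^3 - 4n^2 - 8n + 6
+ n^5 - 4n^4 + 10n^3 + 10n^2 + 2n - 9
= -7n^5 - 5n^4 + 20n^3 + 6n^2 - 6n - 3


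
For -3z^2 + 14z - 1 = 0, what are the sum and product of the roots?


For az^2+bz+c=0: sum = -b/a, product = c/a.
a=-3, b=14, c=-1
Sum = -(14)/-3 = 14/3
Product = (-1)/-3 = 1/3


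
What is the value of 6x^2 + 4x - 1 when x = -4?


Using direct substitution:
  6 * (-4)^2 = 96
  4 * (-4)^1 = -16
  constant: -1
Sum = 96 - 16 - 1 = 79


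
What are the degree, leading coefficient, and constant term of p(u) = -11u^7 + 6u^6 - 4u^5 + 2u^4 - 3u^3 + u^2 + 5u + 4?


Highest power of u is 7, with coefficient -11. Constant term is 4.
Degree = 7, leading coefficient = -11, constant term = 4


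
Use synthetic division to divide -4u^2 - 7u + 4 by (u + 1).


Synthetic division with c = -1. Coefficients: -4, -7, 4
Bring down -4.
  -4 * -1 = 4; 4 - 7 = -3
  -3 * -1 = 3; 3 + 4 = 7
Quotient: -4u - 3, Remainder: 7


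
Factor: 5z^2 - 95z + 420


Roots satisfy r1 + r2 = -b/a = 19 and r1*r2 = c/a = 84.
So r1 = 12, r2 = 7.
5z^2 - 95z + 420 = 5(z - r1)(z - r2) = 5(z - 12)(z - 7)


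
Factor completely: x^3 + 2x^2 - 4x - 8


Try integer roots (divisors of -8). x=2: p(2)=0.
Divide out (x - 2): quotient is x^2 + 4x + 4.
Factor the quadratic: (x + 2)(x + 2)
Result: (x - 2)(x + 2)(x + 2)


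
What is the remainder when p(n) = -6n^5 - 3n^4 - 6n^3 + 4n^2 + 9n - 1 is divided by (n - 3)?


By the Remainder Theorem, the remainder equals p(3):
  -6*(3)^5 = -1458
  -3*(3)^4 = -243
  -6*(3)^3 = -162
  4*(3)^2 = 36
  9*(3)^1 = 27
  constant: -1
Sum: -1458 - 243 - 162 + 36 + 27 - 1 = -1801


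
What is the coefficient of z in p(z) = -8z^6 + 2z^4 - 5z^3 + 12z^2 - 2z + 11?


Read off the coefficient of z: -2


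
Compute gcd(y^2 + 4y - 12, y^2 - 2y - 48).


Factor each:
  y^2 + 4y - 12 = (y + 6)(y - 2)
  y^2 - 2y - 48 = (y + 6)(y - 8)
Common monic factor: y + 6


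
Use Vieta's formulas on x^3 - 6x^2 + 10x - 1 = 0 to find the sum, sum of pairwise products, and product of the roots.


Monic cubic x^3+bx^2+cx+d=0: sum=-b, pairwise sum=c, product=-d.
b=-6, c=10, d=-1
r1+r2+r3 = 6
r1r2+r1r3+r2r3 = 10
r1r2r3 = 1


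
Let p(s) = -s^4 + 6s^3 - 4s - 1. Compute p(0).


Using direct substitution:
  -1 * (0)^4 = 0
  6 * (0)^3 = 0
  0 * (0)^2 = 0
  -4 * (0)^1 = 0
  constant: -1
Sum = 0 + 0 + 0 + 0 - 1 = -1


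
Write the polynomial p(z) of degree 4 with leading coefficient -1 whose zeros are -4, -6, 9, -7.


p(z) = -(z + 4)(z + 6)(z - 9)(z + 7)
Expand: -z^4 - 8z^3 + 59z^2 + 678z + 1512


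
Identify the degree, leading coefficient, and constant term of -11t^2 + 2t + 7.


Highest power of t is 2, with coefficient -11. Constant term is 7.
Degree = 2, leading coefficient = -11, constant term = 7


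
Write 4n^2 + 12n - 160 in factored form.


Roots satisfy r1 + r2 = -b/a = -3 and r1*r2 = c/a = -40.
So r1 = 5, r2 = -8.
4n^2 + 12n - 160 = 4(n - r1)(n - r2) = 4(n - 5)(n + 8)


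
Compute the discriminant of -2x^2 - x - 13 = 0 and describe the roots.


D = b^2 - 4ac = (-1)^2 - 4(-2)(-13) = 1 - 104 = -103
Since D < 0: two complex conjugate roots (no real roots)


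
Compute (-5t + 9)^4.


Expand (-5t + 9)^4 by repeated multiplication:
  (-5t + 9)^2 = 25t^2 - 90t + 81
  (-5t + 9)^3 = -125t^3 + 675t^2 - 1215t + 729
= 625t^4 - 4500t^3 + 12150t^2 - 14580t + 6561


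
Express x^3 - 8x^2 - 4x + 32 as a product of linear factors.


Try integer roots (divisors of 32). x=-2: p(-2)=0.
Divide out (x + 2): quotient is x^2 - 10x + 16.
Factor the quadratic: (x - 2)(x - 8)
Result: (x + 2)(x - 2)(x - 8)


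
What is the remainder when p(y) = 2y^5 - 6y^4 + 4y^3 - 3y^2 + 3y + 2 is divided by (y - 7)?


By the Remainder Theorem, the remainder equals p(7):
  2*(7)^5 = 33614
  -6*(7)^4 = -14406
  4*(7)^3 = 1372
  -3*(7)^2 = -147
  3*(7)^1 = 21
  constant: 2
Sum: 33614 - 14406 + 1372 - 147 + 21 + 2 = 20456


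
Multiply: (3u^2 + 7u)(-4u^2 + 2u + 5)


Distribute each term of the first polynomial:
  (3u^2)(-4u^2 + 2u + 5) = -12u^4 + 6u^3 + 15u^2
  (7u)(-4u^2 + 2u + 5) = -28u^3 + 14u^2 + 35u
Sum: -12u^4 - 22u^3 + 29u^2 + 35u


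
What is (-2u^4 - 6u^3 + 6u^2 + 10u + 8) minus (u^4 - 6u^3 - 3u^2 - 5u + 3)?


Distribute the minus sign:
  (-2u^4 - 6u^3 + 6u^2 + 10u + 8)
- (u^4 - 6u^3 - 3u^2 - 5u + 3)
Negate second polynomial: -u^4 + 6u^3 + 3u^2 + 5u - 3
Add: -3u^4 + 9u^2 + 15u + 5


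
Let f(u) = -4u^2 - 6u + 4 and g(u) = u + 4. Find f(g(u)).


Substitute g(u) into f:
f(g(u)) = -4*(u + 4)^2 + (-6)*(u + 4) + 4
(u + 4)^2 = u^2 + 8u + 16
Expand and combine: -4u^2 - 38u - 84


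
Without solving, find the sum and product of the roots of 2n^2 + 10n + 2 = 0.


For an^2+bn+c=0: sum = -b/a, product = c/a.
a=2, b=10, c=2
Sum = -(10)/2 = -5
Product = (2)/2 = 1


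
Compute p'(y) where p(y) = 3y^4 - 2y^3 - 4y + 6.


Apply the power rule term by term:
  d/dy(3y^4) = 12y^3
  d/dy(-2y^3) = -6y^2
  d/dy(-4y) = -4
  d/dy(6) = 0
p'(y) = 12y^3 - 6y^2 - 4


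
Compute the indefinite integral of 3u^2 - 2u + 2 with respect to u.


Reverse power rule on each term:
  ∫ 3u^2 du = u^3
  ∫ -2u du = -u^2
  ∫ 2 du = 2u
F(u) = u^3 - u^2 + 2u + C


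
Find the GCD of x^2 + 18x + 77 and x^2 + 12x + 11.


Factor each:
  x^2 + 18x + 77 = (x + 11)(x + 7)
  x^2 + 12x + 11 = (x + 11)(x + 1)
Common monic factor: x + 11


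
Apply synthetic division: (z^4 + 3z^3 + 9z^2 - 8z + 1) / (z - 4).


Synthetic division with c = 4. Coefficients: 1, 3, 9, -8, 1
Bring down 1.
  1 * 4 = 4; 4 + 3 = 7
  7 * 4 = 28; 28 + 9 = 37
  37 * 4 = 148; 148 - 8 = 140
  140 * 4 = 560; 560 + 1 = 561
Quotient: z^3 + 7z^2 + 37z + 140, Remainder: 561


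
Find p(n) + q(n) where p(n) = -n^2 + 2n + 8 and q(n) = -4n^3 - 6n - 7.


Align terms by degree and add:
  -n^2 + 2n + 8
  -4n^3 - 6n - 7
= -4n^3 - n^2 - 4n + 1


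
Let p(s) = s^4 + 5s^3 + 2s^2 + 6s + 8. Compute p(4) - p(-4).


p(4) = 640
p(-4) = -48
p(4) - p(-4) = 640 + 48 = 688


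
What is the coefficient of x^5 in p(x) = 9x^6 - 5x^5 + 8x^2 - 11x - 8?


Read off the coefficient of x^5: -5


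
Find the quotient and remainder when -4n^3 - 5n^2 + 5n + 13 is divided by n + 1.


(-4n^3 - 5n^2 + 5n + 13) / (n + 1)
Step 1: -4n^2 * (n + 1) = -4n^3 - 4n^2; subtract.
Step 2: -n * (n + 1) = -n^2 - n; subtract.
Step 3: 6 * (n + 1) = 6n + 6; subtract.
Quotient: -4n^2 - n + 6, Remainder: 7


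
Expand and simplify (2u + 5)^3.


Expand (2u + 5)^3 by repeated multiplication:
  (2u + 5)^2 = 4u^2 + 20u + 25
= 8u^3 + 60u^2 + 150u + 125


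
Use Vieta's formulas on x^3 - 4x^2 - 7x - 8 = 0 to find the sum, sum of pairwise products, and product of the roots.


Monic cubic x^3+bx^2+cx+d=0: sum=-b, pairwise sum=c, product=-d.
b=-4, c=-7, d=-8
r1+r2+r3 = 4
r1r2+r1r3+r2r3 = -7
r1r2r3 = 8


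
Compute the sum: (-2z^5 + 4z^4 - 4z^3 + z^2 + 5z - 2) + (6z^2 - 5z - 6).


Align terms by degree and add:
  -2z^5 + 4z^4 - 4z^3 + z^2 + 5z - 2
+ 6z^2 - 5z - 6
= -2z^5 + 4z^4 - 4z^3 + 7z^2 - 8


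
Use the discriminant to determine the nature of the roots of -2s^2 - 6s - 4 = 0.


D = b^2 - 4ac = (-6)^2 - 4(-2)(-4) = 36 - 32 = 4
Since D > 0: two distinct rational roots


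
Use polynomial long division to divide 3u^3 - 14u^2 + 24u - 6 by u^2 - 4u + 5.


(3u^3 - 14u^2 + 24u - 6) / (u^2 - 4u + 5)
Step 1: 3u * (u^2 - 4u + 5) = 3u^3 - 12u^2 + 15u; subtract.
Step 2: -2 * (u^2 - 4u + 5) = -2u^2 + 8u - 10; subtract.
Quotient: 3u - 2, Remainder: u + 4


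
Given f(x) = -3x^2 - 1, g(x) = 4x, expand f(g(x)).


Substitute g(x) into f:
f(g(x)) = -3*(4x)^2 + (-1)
(4x)^2 = 16x^2
Expand and combine: -48x^2 - 1


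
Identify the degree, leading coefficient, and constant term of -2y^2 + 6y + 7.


Highest power of y is 2, with coefficient -2. Constant term is 7.
Degree = 2, leading coefficient = -2, constant term = 7


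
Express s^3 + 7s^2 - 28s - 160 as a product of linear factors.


Try integer roots (divisors of -160). s=-8: p(-8)=0.
Divide out (s + 8): quotient is s^2 - s - 20.
Factor the quadratic: (s + 4)(s - 5)
Result: (s + 8)(s + 4)(s - 5)


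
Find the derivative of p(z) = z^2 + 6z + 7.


Apply the power rule term by term:
  d/dz(z^2) = 2z
  d/dz(6z) = 6
  d/dz(7) = 0
p'(z) = 2z + 6


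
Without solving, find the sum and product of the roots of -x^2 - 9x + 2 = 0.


For ax^2+bx+c=0: sum = -b/a, product = c/a.
a=-1, b=-9, c=2
Sum = -(-9)/-1 = -9
Product = (2)/-1 = -2


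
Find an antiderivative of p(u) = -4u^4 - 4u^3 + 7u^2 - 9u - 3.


Reverse power rule on each term:
  ∫ -4u^4 du = -(4/5)u^5
  ∫ -4u^3 du = -u^4
  ∫ 7u^2 du = (7/3)u^3
  ∫ -9u du = -(9/2)u^2
  ∫ -3 du = -3u
F(u) = -(4/5)u^5 - u^4 + (7/3)u^3 - (9/2)u^2 - 3u + C


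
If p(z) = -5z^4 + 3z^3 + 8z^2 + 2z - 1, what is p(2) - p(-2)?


p(2) = -21
p(-2) = -77
p(2) - p(-2) = -21 + 77 = 56


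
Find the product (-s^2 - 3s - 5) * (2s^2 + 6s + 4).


Distribute each term of the first polynomial:
  (-s^2)(2s^2 + 6s + 4) = -2s^4 - 6s^3 - 4s^2
  (-3s)(2s^2 + 6s + 4) = -6s^3 - 18s^2 - 12s
  (-5)(2s^2 + 6s + 4) = -10s^2 - 30s - 20
Sum: -2s^4 - 12s^3 - 32s^2 - 42s - 20


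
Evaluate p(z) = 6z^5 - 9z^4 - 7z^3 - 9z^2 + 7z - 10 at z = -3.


Using direct substitution:
  6 * (-3)^5 = -1458
  -9 * (-3)^4 = -729
  -7 * (-3)^3 = 189
  -9 * (-3)^2 = -81
  7 * (-3)^1 = -21
  constant: -10
Sum = -1458 - 729 + 189 - 81 - 21 - 10 = -2110


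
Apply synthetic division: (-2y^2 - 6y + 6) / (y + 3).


Synthetic division with c = -3. Coefficients: -2, -6, 6
Bring down -2.
  -2 * -3 = 6; 6 - 6 = 0
  0 * -3 = 0; 0 + 6 = 6
Quotient: -2y, Remainder: 6


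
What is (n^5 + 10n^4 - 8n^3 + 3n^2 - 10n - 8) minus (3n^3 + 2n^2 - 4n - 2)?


Distribute the minus sign:
  (n^5 + 10n^4 - 8n^3 + 3n^2 - 10n - 8)
- (3n^3 + 2n^2 - 4n - 2)
Negate second polynomial: -3n^3 - 2n^2 + 4n + 2
Add: n^5 + 10n^4 - 11n^3 + n^2 - 6n - 6


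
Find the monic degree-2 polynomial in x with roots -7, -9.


p(x) = (x + 7)(x + 9)
Expand: x^2 + 16x + 63


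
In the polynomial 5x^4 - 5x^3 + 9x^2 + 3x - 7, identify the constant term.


Read off the constant term: -7


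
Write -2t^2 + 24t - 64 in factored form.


Roots satisfy r1 + r2 = -b/a = 12 and r1*r2 = c/a = 32.
So r1 = 4, r2 = 8.
-2t^2 + 24t - 64 = -2(t - r1)(t - r2) = -2(t - 4)(t - 8)


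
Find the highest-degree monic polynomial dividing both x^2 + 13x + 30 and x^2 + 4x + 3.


Factor each:
  x^2 + 13x + 30 = (x + 3)(x + 10)
  x^2 + 4x + 3 = (x + 3)(x + 1)
Common monic factor: x + 3


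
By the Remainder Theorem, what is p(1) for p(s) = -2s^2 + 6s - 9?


By the Remainder Theorem, the remainder equals p(1):
  -2*(1)^2 = -2
  6*(1)^1 = 6
  constant: -9
Sum: -2 + 6 - 9 = -5


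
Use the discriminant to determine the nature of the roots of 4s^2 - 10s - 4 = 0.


D = b^2 - 4ac = (-10)^2 - 4(4)(-4) = 100 + 64 = 164
Since D > 0: two distinct irrational roots


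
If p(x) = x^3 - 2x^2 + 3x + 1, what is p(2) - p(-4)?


p(2) = 7
p(-4) = -107
p(2) - p(-4) = 7 + 107 = 114


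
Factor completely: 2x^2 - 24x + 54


Roots satisfy r1 + r2 = -b/a = 12 and r1*r2 = c/a = 27.
So r1 = 3, r2 = 9.
2x^2 - 24x + 54 = 2(x - r1)(x - r2) = 2(x - 3)(x - 9)


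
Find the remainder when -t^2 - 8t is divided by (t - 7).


By the Remainder Theorem, the remainder equals p(7):
  -1*(7)^2 = -49
  -8*(7)^1 = -56
  constant: 0
Sum: -49 - 56 + 0 = -105


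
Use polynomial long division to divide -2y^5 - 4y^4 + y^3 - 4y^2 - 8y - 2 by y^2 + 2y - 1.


(-2y^5 - 4y^4 + y^3 - 4y^2 - 8y - 2) / (y^2 + 2y - 1)
Step 1: -2y^3 * (y^2 + 2y - 1) = -2y^5 - 4y^4 + 2y^3; subtract.
Step 2: 0 * (y^2 + 2y - 1) = 0; subtract.
Step 3: -y * (y^2 + 2y - 1) = -y^3 - 2y^2 + y; subtract.
Step 4: -2 * (y^2 + 2y - 1) = -2y^2 - 4y + 2; subtract.
Quotient: -2y^3 - y - 2, Remainder: -5y - 4


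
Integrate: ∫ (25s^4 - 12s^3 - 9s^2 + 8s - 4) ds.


Reverse power rule on each term:
  ∫ 25s^4 ds = 5s^5
  ∫ -12s^3 ds = -3s^4
  ∫ -9s^2 ds = -3s^3
  ∫ 8s ds = 4s^2
  ∫ -4 ds = -4s
F(s) = 5s^5 - 3s^4 - 3s^3 + 4s^2 - 4s + C


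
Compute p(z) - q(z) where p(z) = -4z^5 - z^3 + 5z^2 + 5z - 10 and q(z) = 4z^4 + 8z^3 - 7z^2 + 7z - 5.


Distribute the minus sign:
  (-4z^5 - z^3 + 5z^2 + 5z - 10)
- (4z^4 + 8z^3 - 7z^2 + 7z - 5)
Negate second polynomial: -4z^4 - 8z^3 + 7z^2 - 7z + 5
Add: -4z^5 - 4z^4 - 9z^3 + 12z^2 - 2z - 5


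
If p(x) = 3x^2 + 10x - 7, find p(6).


Using direct substitution:
  3 * (6)^2 = 108
  10 * (6)^1 = 60
  constant: -7
Sum = 108 + 60 - 7 = 161


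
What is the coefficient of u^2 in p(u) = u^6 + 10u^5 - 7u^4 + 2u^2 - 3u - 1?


Read off the coefficient of u^2: 2


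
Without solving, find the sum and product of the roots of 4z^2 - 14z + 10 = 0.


For az^2+bz+c=0: sum = -b/a, product = c/a.
a=4, b=-14, c=10
Sum = -(-14)/4 = 7/2
Product = (10)/4 = 5/2


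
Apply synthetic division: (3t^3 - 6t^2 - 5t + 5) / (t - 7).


Synthetic division with c = 7. Coefficients: 3, -6, -5, 5
Bring down 3.
  3 * 7 = 21; 21 - 6 = 15
  15 * 7 = 105; 105 - 5 = 100
  100 * 7 = 700; 700 + 5 = 705
Quotient: 3t^2 + 15t + 100, Remainder: 705


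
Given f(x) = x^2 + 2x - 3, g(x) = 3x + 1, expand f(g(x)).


Substitute g(x) into f:
f(g(x)) = 1*(3x + 1)^2 + 2*(3x + 1) + (-3)
(3x + 1)^2 = 9x^2 + 6x + 1
Expand and combine: 9x^2 + 12x


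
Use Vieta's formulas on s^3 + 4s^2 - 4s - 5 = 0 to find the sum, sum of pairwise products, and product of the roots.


Monic cubic s^3+bs^2+cs+d=0: sum=-b, pairwise sum=c, product=-d.
b=4, c=-4, d=-5
r1+r2+r3 = -4
r1r2+r1r3+r2r3 = -4
r1r2r3 = 5


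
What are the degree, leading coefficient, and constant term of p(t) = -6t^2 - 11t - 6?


Highest power of t is 2, with coefficient -6. Constant term is -6.
Degree = 2, leading coefficient = -6, constant term = -6


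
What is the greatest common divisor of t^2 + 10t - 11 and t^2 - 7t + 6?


Factor each:
  t^2 + 10t - 11 = (t - 1)(t + 11)
  t^2 - 7t + 6 = (t - 1)(t - 6)
Common monic factor: t - 1


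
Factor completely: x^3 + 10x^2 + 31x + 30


Try integer roots (divisors of 30). x=-3: p(-3)=0.
Divide out (x + 3): quotient is x^2 + 7x + 10.
Factor the quadratic: (x + 2)(x + 5)
Result: (x + 3)(x + 2)(x + 5)


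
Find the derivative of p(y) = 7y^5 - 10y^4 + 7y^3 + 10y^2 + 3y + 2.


Apply the power rule term by term:
  d/dy(7y^5) = 35y^4
  d/dy(-10y^4) = -40y^3
  d/dy(7y^3) = 21y^2
  d/dy(10y^2) = 20y
  d/dy(3y) = 3
  d/dy(2) = 0
p'(y) = 35y^4 - 40y^3 + 21y^2 + 20y + 3


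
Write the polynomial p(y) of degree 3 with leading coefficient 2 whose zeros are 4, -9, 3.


p(y) = 2(y - 4)(y + 9)(y - 3)
Expand: 2y^3 + 4y^2 - 102y + 216


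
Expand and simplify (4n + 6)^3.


Expand (4n + 6)^3 by repeated multiplication:
  (4n + 6)^2 = 16n^2 + 48n + 36
= 64n^3 + 288n^2 + 432n + 216


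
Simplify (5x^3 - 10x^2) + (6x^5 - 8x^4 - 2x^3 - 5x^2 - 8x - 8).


Align terms by degree and add:
  5x^3 - 10x^2
+ 6x^5 - 8x^4 - 2x^3 - 5x^2 - 8x - 8
= 6x^5 - 8x^4 + 3x^3 - 15x^2 - 8x - 8


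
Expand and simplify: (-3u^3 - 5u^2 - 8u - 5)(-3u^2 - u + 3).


Distribute each term of the first polynomial:
  (-3u^3)(-3u^2 - u + 3) = 9u^5 + 3u^4 - 9u^3
  (-5u^2)(-3u^2 - u + 3) = 15u^4 + 5u^3 - 15u^2
  (-8u)(-3u^2 - u + 3) = 24u^3 + 8u^2 - 24u
  (-5)(-3u^2 - u + 3) = 15u^2 + 5u - 15
Sum: 9u^5 + 18u^4 + 20u^3 + 8u^2 - 19u - 15


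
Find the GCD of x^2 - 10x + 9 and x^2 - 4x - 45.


Factor each:
  x^2 - 10x + 9 = (x - 9)(x - 1)
  x^2 - 4x - 45 = (x - 9)(x + 5)
Common monic factor: x - 9


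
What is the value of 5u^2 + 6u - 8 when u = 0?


Using direct substitution:
  5 * (0)^2 = 0
  6 * (0)^1 = 0
  constant: -8
Sum = 0 + 0 - 8 = -8


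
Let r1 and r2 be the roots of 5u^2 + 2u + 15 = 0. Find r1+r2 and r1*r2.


For au^2+bu+c=0: sum = -b/a, product = c/a.
a=5, b=2, c=15
Sum = -(2)/5 = -2/5
Product = (15)/5 = 3


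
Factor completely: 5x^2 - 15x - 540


Roots satisfy r1 + r2 = -b/a = 3 and r1*r2 = c/a = -108.
So r1 = -9, r2 = 12.
5x^2 - 15x - 540 = 5(x - r1)(x - r2) = 5(x + 9)(x - 12)


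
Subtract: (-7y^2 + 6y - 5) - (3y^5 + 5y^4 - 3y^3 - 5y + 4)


Distribute the minus sign:
  (-7y^2 + 6y - 5)
- (3y^5 + 5y^4 - 3y^3 - 5y + 4)
Negate second polynomial: -3y^5 - 5y^4 + 3y^3 + 5y - 4
Add: -3y^5 - 5y^4 + 3y^3 - 7y^2 + 11y - 9


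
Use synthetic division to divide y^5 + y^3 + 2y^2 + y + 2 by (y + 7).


Synthetic division with c = -7. Coefficients: 1, 0, 1, 2, 1, 2
Bring down 1.
  1 * -7 = -7; -7 + 0 = -7
  -7 * -7 = 49; 49 + 1 = 50
  50 * -7 = -350; -350 + 2 = -348
  -348 * -7 = 2436; 2436 + 1 = 2437
  2437 * -7 = -17059; -17059 + 2 = -17057
Quotient: y^4 - 7y^3 + 50y^2 - 348y + 2437, Remainder: -17057


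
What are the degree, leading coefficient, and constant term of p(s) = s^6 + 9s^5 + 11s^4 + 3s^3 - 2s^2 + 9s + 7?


Highest power of s is 6, with coefficient 1. Constant term is 7.
Degree = 6, leading coefficient = 1, constant term = 7


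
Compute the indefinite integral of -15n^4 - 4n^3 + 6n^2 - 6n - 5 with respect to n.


Reverse power rule on each term:
  ∫ -15n^4 dn = -3n^5
  ∫ -4n^3 dn = -n^4
  ∫ 6n^2 dn = 2n^3
  ∫ -6n dn = -3n^2
  ∫ -5 dn = -5n
F(n) = -3n^5 - n^4 + 2n^3 - 3n^2 - 5n + C


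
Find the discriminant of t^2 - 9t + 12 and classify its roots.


D = b^2 - 4ac = (-9)^2 - 4(1)(12) = 81 - 48 = 33
Since D > 0: two distinct irrational roots


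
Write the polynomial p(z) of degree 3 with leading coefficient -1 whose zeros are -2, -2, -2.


p(z) = -(z + 2)(z + 2)(z + 2)
Expand: -z^3 - 6z^2 - 12z - 8


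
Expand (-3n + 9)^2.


Expand (-3n + 9)^2 by repeated multiplication:
= 9n^2 - 54n + 81


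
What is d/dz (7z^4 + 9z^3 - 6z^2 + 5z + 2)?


Apply the power rule term by term:
  d/dz(7z^4) = 28z^3
  d/dz(9z^3) = 27z^2
  d/dz(-6z^2) = -12z
  d/dz(5z) = 5
  d/dz(2) = 0
p'(z) = 28z^3 + 27z^2 - 12z + 5


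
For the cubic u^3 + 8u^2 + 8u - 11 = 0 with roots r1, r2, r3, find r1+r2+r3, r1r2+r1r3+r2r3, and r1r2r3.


Monic cubic u^3+bu^2+cu+d=0: sum=-b, pairwise sum=c, product=-d.
b=8, c=8, d=-11
r1+r2+r3 = -8
r1r2+r1r3+r2r3 = 8
r1r2r3 = 11


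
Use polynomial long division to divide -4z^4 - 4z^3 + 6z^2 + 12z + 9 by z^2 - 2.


(-4z^4 - 4z^3 + 6z^2 + 12z + 9) / (z^2 - 2)
Step 1: -4z^2 * (z^2 - 2) = -4z^4 + 8z^2; subtract.
Step 2: -4z * (z^2 - 2) = -4z^3 + 8z; subtract.
Step 3: -2 * (z^2 - 2) = -2z^2 + 4; subtract.
Quotient: -4z^2 - 4z - 2, Remainder: 4z + 5


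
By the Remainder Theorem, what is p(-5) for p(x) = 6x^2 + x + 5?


By the Remainder Theorem, the remainder equals p(-5):
  6*(-5)^2 = 150
  1*(-5)^1 = -5
  constant: 5
Sum: 150 - 5 + 5 = 150


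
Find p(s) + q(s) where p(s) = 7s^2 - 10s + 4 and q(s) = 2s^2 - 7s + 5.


Align terms by degree and add:
  7s^2 - 10s + 4
+ 2s^2 - 7s + 5
= 9s^2 - 17s + 9


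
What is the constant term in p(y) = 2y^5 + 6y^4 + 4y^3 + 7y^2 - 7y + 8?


Read off the constant term: 8


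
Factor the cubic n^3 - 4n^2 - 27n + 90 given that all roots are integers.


Try integer roots (divisors of 90). n=6: p(6)=0.
Divide out (n - 6): quotient is n^2 + 2n - 15.
Factor the quadratic: (n + 5)(n - 3)
Result: (n - 6)(n + 5)(n - 3)


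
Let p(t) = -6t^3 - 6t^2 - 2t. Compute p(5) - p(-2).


p(5) = -910
p(-2) = 28
p(5) - p(-2) = -910 - 28 = -938


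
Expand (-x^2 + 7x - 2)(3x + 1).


Distribute each term of the first polynomial:
  (-x^2)(3x + 1) = -3x^3 - x^2
  (7x)(3x + 1) = 21x^2 + 7x
  (-2)(3x + 1) = -6x - 2
Sum: -3x^3 + 20x^2 + x - 2


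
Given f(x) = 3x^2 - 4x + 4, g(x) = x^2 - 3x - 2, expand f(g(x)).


Substitute g(x) into f:
f(g(x)) = 3*(x^2 - 3x - 2)^2 + (-4)*(x^2 - 3x - 2) + 4
(x^2 - 3x - 2)^2 = x^4 - 6x^3 + 5x^2 + 12x + 4
Expand and combine: 3x^4 - 18x^3 + 11x^2 + 48x + 24


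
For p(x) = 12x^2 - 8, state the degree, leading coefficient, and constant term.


Highest power of x is 2, with coefficient 12. Constant term is -8.
Degree = 2, leading coefficient = 12, constant term = -8


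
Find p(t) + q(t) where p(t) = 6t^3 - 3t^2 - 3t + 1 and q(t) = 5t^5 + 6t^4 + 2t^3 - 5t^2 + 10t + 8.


Align terms by degree and add:
  6t^3 - 3t^2 - 3t + 1
+ 5t^5 + 6t^4 + 2t^3 - 5t^2 + 10t + 8
= 5t^5 + 6t^4 + 8t^3 - 8t^2 + 7t + 9


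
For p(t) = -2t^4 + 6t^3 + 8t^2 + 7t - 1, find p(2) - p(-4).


p(2) = 61
p(-4) = -797
p(2) - p(-4) = 61 + 797 = 858


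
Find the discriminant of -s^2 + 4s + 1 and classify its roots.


D = b^2 - 4ac = (4)^2 - 4(-1)(1) = 16 + 4 = 20
Since D > 0: two distinct irrational roots


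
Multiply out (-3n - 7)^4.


Expand (-3n - 7)^4 by repeated multiplication:
  (-3n - 7)^2 = 9n^2 + 42n + 49
  (-3n - 7)^3 = -27n^3 - 189n^2 - 441n - 343
= 81n^4 + 756n^3 + 2646n^2 + 4116n + 2401


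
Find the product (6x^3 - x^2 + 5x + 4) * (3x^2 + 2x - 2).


Distribute each term of the first polynomial:
  (6x^3)(3x^2 + 2x - 2) = 18x^5 + 12x^4 - 12x^3
  (-x^2)(3x^2 + 2x - 2) = -3x^4 - 2x^3 + 2x^2
  (5x)(3x^2 + 2x - 2) = 15x^3 + 10x^2 - 10x
  (4)(3x^2 + 2x - 2) = 12x^2 + 8x - 8
Sum: 18x^5 + 9x^4 + x^3 + 24x^2 - 2x - 8


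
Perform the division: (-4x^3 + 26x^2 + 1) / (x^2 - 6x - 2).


(-4x^3 + 26x^2 + 1) / (x^2 - 6x - 2)
Step 1: -4x * (x^2 - 6x - 2) = -4x^3 + 24x^2 + 8x; subtract.
Step 2: 2 * (x^2 - 6x - 2) = 2x^2 - 12x - 4; subtract.
Quotient: -4x + 2, Remainder: 4x + 5


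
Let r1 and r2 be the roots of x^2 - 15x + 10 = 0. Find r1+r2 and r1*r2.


For ax^2+bx+c=0: sum = -b/a, product = c/a.
a=1, b=-15, c=10
Sum = -(-15)/1 = 15
Product = (10)/1 = 10


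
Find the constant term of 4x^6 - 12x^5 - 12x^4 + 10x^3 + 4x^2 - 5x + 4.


Read off the constant term: 4


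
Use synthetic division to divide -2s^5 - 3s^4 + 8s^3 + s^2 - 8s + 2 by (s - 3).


Synthetic division with c = 3. Coefficients: -2, -3, 8, 1, -8, 2
Bring down -2.
  -2 * 3 = -6; -6 - 3 = -9
  -9 * 3 = -27; -27 + 8 = -19
  -19 * 3 = -57; -57 + 1 = -56
  -56 * 3 = -168; -168 - 8 = -176
  -176 * 3 = -528; -528 + 2 = -526
Quotient: -2s^4 - 9s^3 - 19s^2 - 56s - 176, Remainder: -526


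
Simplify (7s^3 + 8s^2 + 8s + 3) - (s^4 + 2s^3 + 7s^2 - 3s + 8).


Distribute the minus sign:
  (7s^3 + 8s^2 + 8s + 3)
- (s^4 + 2s^3 + 7s^2 - 3s + 8)
Negate second polynomial: -s^4 - 2s^3 - 7s^2 + 3s - 8
Add: -s^4 + 5s^3 + s^2 + 11s - 5


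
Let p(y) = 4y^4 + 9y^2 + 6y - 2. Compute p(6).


Using direct substitution:
  4 * (6)^4 = 5184
  0 * (6)^3 = 0
  9 * (6)^2 = 324
  6 * (6)^1 = 36
  constant: -2
Sum = 5184 + 0 + 324 + 36 - 2 = 5542


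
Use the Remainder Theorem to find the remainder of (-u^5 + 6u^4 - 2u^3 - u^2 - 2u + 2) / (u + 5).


By the Remainder Theorem, the remainder equals p(-5):
  -1*(-5)^5 = 3125
  6*(-5)^4 = 3750
  -2*(-5)^3 = 250
  -1*(-5)^2 = -25
  -2*(-5)^1 = 10
  constant: 2
Sum: 3125 + 3750 + 250 - 25 + 10 + 2 = 7112


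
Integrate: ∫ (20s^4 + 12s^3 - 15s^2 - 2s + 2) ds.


Reverse power rule on each term:
  ∫ 20s^4 ds = 4s^5
  ∫ 12s^3 ds = 3s^4
  ∫ -15s^2 ds = -5s^3
  ∫ -2s ds = -s^2
  ∫ 2 ds = 2s
F(s) = 4s^5 + 3s^4 - 5s^3 - s^2 + 2s + C


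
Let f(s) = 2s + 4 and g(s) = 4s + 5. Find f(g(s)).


Substitute g(s) into f:
f(g(s)) = 2*(4s + 5) + 4
Expand and combine: 8s + 14


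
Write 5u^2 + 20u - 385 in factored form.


Roots satisfy r1 + r2 = -b/a = -4 and r1*r2 = c/a = -77.
So r1 = 7, r2 = -11.
5u^2 + 20u - 385 = 5(u - r1)(u - r2) = 5(u - 7)(u + 11)


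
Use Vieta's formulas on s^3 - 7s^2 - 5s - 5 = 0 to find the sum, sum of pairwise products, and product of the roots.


Monic cubic s^3+bs^2+cs+d=0: sum=-b, pairwise sum=c, product=-d.
b=-7, c=-5, d=-5
r1+r2+r3 = 7
r1r2+r1r3+r2r3 = -5
r1r2r3 = 5


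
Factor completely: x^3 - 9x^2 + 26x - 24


Try integer roots (divisors of -24). x=4: p(4)=0.
Divide out (x - 4): quotient is x^2 - 5x + 6.
Factor the quadratic: (x - 3)(x - 2)
Result: (x - 4)(x - 3)(x - 2)


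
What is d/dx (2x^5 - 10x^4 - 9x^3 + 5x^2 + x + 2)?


Apply the power rule term by term:
  d/dx(2x^5) = 10x^4
  d/dx(-10x^4) = -40x^3
  d/dx(-9x^3) = -27x^2
  d/dx(5x^2) = 10x
  d/dx(x) = 1
  d/dx(2) = 0
p'(x) = 10x^4 - 40x^3 - 27x^2 + 10x + 1


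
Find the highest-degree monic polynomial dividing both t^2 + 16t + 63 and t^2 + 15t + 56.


Factor each:
  t^2 + 16t + 63 = (t + 7)(t + 9)
  t^2 + 15t + 56 = (t + 7)(t + 8)
Common monic factor: t + 7


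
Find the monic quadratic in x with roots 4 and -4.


p(x) = (x - 4)(x + 4)
Expand: x^2 - 16


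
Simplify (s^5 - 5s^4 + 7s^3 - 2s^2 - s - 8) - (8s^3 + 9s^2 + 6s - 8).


Distribute the minus sign:
  (s^5 - 5s^4 + 7s^3 - 2s^2 - s - 8)
- (8s^3 + 9s^2 + 6s - 8)
Negate second polynomial: -8s^3 - 9s^2 - 6s + 8
Add: s^5 - 5s^4 - s^3 - 11s^2 - 7s


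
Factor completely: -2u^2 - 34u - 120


Roots satisfy r1 + r2 = -b/a = -17 and r1*r2 = c/a = 60.
So r1 = -12, r2 = -5.
-2u^2 - 34u - 120 = -2(u - r1)(u - r2) = -2(u + 12)(u + 5)


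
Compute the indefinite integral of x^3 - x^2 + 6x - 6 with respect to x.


Reverse power rule on each term:
  ∫ x^3 dx = (1/4)x^4
  ∫ -x^2 dx = -(1/3)x^3
  ∫ 6x dx = 3x^2
  ∫ -6 dx = -6x
F(x) = (1/4)x^4 - (1/3)x^3 + 3x^2 - 6x + C


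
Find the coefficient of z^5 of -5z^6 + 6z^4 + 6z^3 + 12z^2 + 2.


Read off the coefficient of z^5: 0


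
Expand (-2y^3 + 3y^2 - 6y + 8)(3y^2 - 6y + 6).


Distribute each term of the first polynomial:
  (-2y^3)(3y^2 - 6y + 6) = -6y^5 + 12y^4 - 12y^3
  (3y^2)(3y^2 - 6y + 6) = 9y^4 - 18y^3 + 18y^2
  (-6y)(3y^2 - 6y + 6) = -18y^3 + 36y^2 - 36y
  (8)(3y^2 - 6y + 6) = 24y^2 - 48y + 48
Sum: -6y^5 + 21y^4 - 48y^3 + 78y^2 - 84y + 48


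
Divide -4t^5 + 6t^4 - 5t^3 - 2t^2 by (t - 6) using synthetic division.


Synthetic division with c = 6. Coefficients: -4, 6, -5, -2, 0, 0
Bring down -4.
  -4 * 6 = -24; -24 + 6 = -18
  -18 * 6 = -108; -108 - 5 = -113
  -113 * 6 = -678; -678 - 2 = -680
  -680 * 6 = -4080; -4080 + 0 = -4080
  -4080 * 6 = -24480; -24480 + 0 = -24480
Quotient: -4t^4 - 18t^3 - 113t^2 - 680t - 4080, Remainder: -24480


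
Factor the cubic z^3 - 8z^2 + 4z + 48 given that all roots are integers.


Try integer roots (divisors of 48). z=4: p(4)=0.
Divide out (z - 4): quotient is z^2 - 4z - 12.
Factor the quadratic: (z + 2)(z - 6)
Result: (z - 4)(z + 2)(z - 6)


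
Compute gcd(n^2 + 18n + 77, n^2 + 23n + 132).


Factor each:
  n^2 + 18n + 77 = (n + 11)(n + 7)
  n^2 + 23n + 132 = (n + 11)(n + 12)
Common monic factor: n + 11


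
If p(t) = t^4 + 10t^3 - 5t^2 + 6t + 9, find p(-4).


Using direct substitution:
  1 * (-4)^4 = 256
  10 * (-4)^3 = -640
  -5 * (-4)^2 = -80
  6 * (-4)^1 = -24
  constant: 9
Sum = 256 - 640 - 80 - 24 + 9 = -479


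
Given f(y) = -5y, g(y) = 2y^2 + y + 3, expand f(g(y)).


Substitute g(y) into f:
f(g(y)) = -5*(2y^2 + y + 3)
Expand and combine: -10y^2 - 5y - 15
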